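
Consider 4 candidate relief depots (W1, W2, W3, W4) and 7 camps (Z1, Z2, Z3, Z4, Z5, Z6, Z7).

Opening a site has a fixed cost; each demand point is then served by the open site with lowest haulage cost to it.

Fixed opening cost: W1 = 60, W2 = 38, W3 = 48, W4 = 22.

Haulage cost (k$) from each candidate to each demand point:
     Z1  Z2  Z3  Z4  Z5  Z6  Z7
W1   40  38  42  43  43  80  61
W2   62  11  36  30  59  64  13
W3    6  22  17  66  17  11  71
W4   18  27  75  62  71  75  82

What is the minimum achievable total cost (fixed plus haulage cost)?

Open {W2, W3}: assign each demand point to its cheapest open site.
  Z1→W3 6, Z2→W2 11, Z3→W3 17, Z4→W2 30, Z5→W3 17, Z6→W3 11, Z7→W2 13
  haulage cost 105, fixed 86 → total 191.
Compare {W2, W3, W4}: haulage cost 105 + fixed 108 = 213.
Compare {W1, W2, W3}: haulage cost 105 + fixed 146 = 251.
Compare {W3}: haulage cost 210 + fixed 48 = 258.
All other subsets cost ≥ 213. Minimum total cost: 191.

191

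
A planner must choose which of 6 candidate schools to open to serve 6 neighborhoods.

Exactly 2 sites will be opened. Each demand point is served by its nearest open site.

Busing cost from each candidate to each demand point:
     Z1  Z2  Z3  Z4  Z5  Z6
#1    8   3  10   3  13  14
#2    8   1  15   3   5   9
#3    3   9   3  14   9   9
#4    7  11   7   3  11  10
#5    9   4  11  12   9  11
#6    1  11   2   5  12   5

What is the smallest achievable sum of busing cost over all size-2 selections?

Open {#2, #6}.
  Z1→#6 1, Z2→#2 1, Z3→#6 2, Z4→#2 3, Z5→#2 5, Z6→#6 5  ⇒ total 17.
Compare {#2, #3}: total 24.
Compare {#1, #6}: total 26.
No size-2 selection does better; minimum is 17.

17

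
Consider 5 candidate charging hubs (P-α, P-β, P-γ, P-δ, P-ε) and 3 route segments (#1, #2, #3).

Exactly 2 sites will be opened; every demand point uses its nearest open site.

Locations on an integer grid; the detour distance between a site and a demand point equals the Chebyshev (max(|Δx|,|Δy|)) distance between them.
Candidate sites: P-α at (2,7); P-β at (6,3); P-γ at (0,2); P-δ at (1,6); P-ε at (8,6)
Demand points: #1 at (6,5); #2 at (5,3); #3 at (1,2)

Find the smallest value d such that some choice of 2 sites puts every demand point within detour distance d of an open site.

2

Open {P-β, P-γ}.
  Farthest demand point is #1 at detour distance 2 (to P-β); all others are ≤ 2.
With {P-γ, P-ε} the worst case is 3.
With {P-α, P-γ} the worst case is 4.
No size-2 selection achieves below 2.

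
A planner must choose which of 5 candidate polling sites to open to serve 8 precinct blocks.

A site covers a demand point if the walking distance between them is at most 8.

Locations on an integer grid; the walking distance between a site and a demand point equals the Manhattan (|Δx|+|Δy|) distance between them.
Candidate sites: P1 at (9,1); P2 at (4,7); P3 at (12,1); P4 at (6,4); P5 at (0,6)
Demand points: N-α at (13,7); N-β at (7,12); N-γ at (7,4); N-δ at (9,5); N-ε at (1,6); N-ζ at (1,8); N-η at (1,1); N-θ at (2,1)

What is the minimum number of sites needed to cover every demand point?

3

Coverage sets (demand points within 8 of each site):
  P1: {N-γ, N-δ, N-η, N-θ}
  P2: {N-β, N-γ, N-δ, N-ε, N-ζ, N-θ}
  P3: {N-α, N-γ, N-δ}
  P4: {N-γ, N-δ, N-ε, N-η, N-θ}
  P5: {N-ε, N-ζ, N-η, N-θ}
No 2 sites suffice: every size-2 union leaves at least one demand point uncovered.
But {P1, P2, P3} covers everything, so the minimum is 3.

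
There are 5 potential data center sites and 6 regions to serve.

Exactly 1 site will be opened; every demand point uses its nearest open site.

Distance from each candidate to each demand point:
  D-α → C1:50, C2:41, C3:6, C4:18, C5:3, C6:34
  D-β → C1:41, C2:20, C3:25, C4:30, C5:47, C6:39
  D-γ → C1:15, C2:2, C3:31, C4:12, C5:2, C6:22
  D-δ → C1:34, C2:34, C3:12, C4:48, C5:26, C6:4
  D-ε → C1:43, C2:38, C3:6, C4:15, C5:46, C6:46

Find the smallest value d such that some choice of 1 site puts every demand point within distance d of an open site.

Open {D-γ}.
  Farthest demand point is C3 at distance 31 (to D-γ); all others are ≤ 31.
With {D-ε} the worst case is 46.
With {D-β} the worst case is 47.
No size-1 selection achieves below 31.

31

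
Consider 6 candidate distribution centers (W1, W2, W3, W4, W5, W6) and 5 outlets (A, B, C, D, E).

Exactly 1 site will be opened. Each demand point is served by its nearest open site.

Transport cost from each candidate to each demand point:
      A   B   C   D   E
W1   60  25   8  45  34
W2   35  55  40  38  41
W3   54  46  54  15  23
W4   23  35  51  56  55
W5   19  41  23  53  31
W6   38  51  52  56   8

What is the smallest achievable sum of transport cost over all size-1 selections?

Open {W5}.
  A→W5 19, B→W5 41, C→W5 23, D→W5 53, E→W5 31  ⇒ total 167.
Compare {W1}: total 172.
Compare {W3}: total 192.
No size-1 selection does better; minimum is 167.

167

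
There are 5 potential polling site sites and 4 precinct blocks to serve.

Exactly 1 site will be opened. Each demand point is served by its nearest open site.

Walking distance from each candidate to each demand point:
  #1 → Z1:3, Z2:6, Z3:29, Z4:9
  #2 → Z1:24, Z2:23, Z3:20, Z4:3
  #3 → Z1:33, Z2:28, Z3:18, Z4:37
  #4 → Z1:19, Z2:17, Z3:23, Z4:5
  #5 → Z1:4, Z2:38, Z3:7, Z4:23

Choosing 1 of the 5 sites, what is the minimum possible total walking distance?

Open {#1}.
  Z1→#1 3, Z2→#1 6, Z3→#1 29, Z4→#1 9  ⇒ total 47.
Compare {#4}: total 64.
Compare {#2}: total 70.
No size-1 selection does better; minimum is 47.

47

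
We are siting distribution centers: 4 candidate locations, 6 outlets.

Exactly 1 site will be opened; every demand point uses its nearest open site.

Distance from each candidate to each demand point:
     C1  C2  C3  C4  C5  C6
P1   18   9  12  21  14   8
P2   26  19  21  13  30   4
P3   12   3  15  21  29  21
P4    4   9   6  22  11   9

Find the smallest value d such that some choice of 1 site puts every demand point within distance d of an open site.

21

Open {P1}.
  Farthest demand point is C4 at distance 21 (to P1); all others are ≤ 21.
With {P4} the worst case is 22.
With {P3} the worst case is 29.
No size-1 selection achieves below 21.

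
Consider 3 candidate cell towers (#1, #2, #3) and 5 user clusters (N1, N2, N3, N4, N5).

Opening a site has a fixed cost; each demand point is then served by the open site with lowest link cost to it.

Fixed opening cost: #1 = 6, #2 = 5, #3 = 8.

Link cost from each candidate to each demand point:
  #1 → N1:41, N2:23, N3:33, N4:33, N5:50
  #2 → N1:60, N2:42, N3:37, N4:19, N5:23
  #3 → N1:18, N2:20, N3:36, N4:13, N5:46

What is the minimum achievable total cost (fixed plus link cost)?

Open {#2, #3}: assign each demand point to its cheapest open site.
  N1→#3 18, N2→#3 20, N3→#3 36, N4→#3 13, N5→#2 23
  link cost 110, fixed 13 → total 123.
Compare {#1, #2, #3}: link cost 107 + fixed 19 = 126.
Compare {#3}: link cost 133 + fixed 8 = 141.
Compare {#1, #3}: link cost 130 + fixed 14 = 144.
All other subsets cost ≥ 126. Minimum total cost: 123.

123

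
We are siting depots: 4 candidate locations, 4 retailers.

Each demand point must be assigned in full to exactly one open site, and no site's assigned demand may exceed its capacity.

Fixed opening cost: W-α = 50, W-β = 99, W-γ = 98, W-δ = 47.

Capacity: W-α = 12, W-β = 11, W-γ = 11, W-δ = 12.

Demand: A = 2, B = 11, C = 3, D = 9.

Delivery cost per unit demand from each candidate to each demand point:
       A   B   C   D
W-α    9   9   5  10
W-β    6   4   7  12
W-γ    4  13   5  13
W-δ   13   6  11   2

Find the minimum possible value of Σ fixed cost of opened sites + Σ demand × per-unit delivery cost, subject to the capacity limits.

291

Open {W-α, W-β, W-δ}; cheapest assignment that respects the capacities:
  W-α (cap 12, load 5): A, C — cost 2×9 + 3×5 = 33
  W-β (cap 11, load 11): B — cost 11×4 = 44
  W-δ (cap 12, load 9): D — cost 9×2 = 18
  Shipping 95, fixed 196 → total 291.
  Any other capacity-feasible assignment to {W-α, W-β, W-δ} ships for at least 95.
Compare {W-β, W-γ, W-δ}: its best feasible assignment gives total 329.
Compare {W-α, W-γ, W-δ}: its best feasible assignment gives total 335.
Every other set of open sites that can feasibly serve all demand totals ≥ 329 even under its best assignment. Minimum: 291.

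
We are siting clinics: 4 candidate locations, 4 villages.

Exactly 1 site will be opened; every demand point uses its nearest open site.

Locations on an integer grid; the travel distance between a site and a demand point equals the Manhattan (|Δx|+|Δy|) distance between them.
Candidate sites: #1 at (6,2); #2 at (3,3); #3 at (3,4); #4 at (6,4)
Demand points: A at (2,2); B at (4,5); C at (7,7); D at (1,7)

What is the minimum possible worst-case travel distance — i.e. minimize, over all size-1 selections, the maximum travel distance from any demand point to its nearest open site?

Open {#3}.
  Farthest demand point is C at travel distance 7 (to #3); all others are ≤ 7.
With {#2} the worst case is 8.
With {#4} the worst case is 8.
No size-1 selection achieves below 7.

7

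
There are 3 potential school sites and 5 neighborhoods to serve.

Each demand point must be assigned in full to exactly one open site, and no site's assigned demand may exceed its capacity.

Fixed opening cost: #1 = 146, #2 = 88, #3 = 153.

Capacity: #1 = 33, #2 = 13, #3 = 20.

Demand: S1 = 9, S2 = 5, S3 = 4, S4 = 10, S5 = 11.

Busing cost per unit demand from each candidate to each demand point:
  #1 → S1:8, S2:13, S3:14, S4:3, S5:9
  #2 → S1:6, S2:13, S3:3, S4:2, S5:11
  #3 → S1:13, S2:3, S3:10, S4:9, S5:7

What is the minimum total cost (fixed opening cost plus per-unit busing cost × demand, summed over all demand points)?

494

Open {#1, #2}; cheapest assignment that respects the capacities:
  #1 (cap 33, load 26): S2, S4, S5 — cost 5×13 + 10×3 + 11×9 = 194
  #2 (cap 13, load 13): S1, S3 — cost 9×6 + 4×3 = 66
  Shipping 260, fixed 234 → total 494.
  Any other capacity-feasible assignment to {#1, #2} ships for at least 260.
Compare {#1, #3}: its best feasible assignment gives total 533.
Compare {#1, #2, #3}: its best feasible assignment gives total 575.
Every other set of open sites that can feasibly serve all demand totals ≥ 533 even under its best assignment. Minimum: 494.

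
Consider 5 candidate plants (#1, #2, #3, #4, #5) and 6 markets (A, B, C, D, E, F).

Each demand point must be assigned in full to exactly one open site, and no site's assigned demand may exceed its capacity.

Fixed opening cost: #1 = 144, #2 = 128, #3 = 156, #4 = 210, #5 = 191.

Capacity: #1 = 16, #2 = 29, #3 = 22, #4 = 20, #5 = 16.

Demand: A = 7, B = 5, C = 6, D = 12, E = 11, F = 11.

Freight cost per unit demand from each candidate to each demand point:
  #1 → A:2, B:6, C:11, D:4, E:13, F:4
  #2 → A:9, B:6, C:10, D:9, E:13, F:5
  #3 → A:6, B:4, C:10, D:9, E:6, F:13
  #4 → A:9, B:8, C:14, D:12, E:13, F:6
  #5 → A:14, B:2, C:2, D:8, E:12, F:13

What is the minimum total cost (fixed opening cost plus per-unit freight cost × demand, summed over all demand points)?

Open {#1, #2, #3}; cheapest assignment that respects the capacities:
  #1 (cap 16, load 12): D — cost 12×4 = 48
  #2 (cap 29, load 22): B, C, F — cost 5×6 + 6×10 + 11×5 = 145
  #3 (cap 22, load 18): A, E — cost 7×6 + 11×6 = 108
  Shipping 301, fixed 428 → total 729.
  Any other capacity-feasible assignment to {#1, #2, #3} ships for at least 301.
Compare {#2, #3, #5}: its best feasible assignment gives total 768.
Compare {#1, #2, #5}: its best feasible assignment gives total 794.
Every other set of open sites that can feasibly serve all demand totals ≥ 768 even under its best assignment. Minimum: 729.

729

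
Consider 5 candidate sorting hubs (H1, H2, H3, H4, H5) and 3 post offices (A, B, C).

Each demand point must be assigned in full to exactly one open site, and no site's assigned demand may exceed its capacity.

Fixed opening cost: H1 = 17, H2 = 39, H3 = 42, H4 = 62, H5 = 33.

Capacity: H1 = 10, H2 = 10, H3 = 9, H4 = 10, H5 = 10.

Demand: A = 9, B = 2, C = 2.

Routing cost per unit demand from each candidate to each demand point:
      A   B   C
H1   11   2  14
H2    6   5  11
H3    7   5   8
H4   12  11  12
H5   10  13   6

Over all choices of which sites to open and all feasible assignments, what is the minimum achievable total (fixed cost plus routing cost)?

142

Open {H1, H2}; cheapest assignment that respects the capacities:
  H1 (cap 10, load 4): B, C — cost 2×2 + 2×14 = 32
  H2 (cap 10, load 9): A — cost 9×6 = 54
  Shipping 86, fixed 56 → total 142.
  Any other capacity-feasible assignment to {H1, H2} ships for at least 86.
Compare {H1, H3}: its best feasible assignment gives total 154.
Compare {H1, H2, H5}: its best feasible assignment gives total 159.
Every other set of open sites that can feasibly serve all demand totals ≥ 154 even under its best assignment. Minimum: 142.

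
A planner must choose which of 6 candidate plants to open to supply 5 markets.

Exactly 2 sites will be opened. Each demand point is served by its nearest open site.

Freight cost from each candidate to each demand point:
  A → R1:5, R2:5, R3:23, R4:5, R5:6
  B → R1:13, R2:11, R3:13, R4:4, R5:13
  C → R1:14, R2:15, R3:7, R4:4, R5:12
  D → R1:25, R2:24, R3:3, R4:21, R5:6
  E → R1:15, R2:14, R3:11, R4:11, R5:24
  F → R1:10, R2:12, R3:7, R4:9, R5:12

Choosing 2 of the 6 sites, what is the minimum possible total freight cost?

24

Open {A, D}.
  R1→A 5, R2→A 5, R3→D 3, R4→A 5, R5→A 6  ⇒ total 24.
Compare {A, C}: total 27.
Compare {A, F}: total 28.
No size-2 selection does better; minimum is 24.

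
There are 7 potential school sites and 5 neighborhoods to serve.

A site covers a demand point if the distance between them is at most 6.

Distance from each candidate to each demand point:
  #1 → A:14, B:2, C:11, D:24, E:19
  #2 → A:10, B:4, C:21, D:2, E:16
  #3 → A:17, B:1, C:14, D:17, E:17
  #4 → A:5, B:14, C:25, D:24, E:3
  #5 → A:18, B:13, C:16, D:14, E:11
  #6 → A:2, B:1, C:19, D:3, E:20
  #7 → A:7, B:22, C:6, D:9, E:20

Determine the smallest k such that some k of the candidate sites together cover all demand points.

3

Coverage sets (demand points within 6 of each site):
  #1: {B}
  #2: {B, D}
  #3: {B}
  #4: {A, E}
  #5: {}
  #6: {A, B, D}
  #7: {C}
No 2 sites suffice: every size-2 union leaves at least one demand point uncovered.
But {#2, #4, #7} covers everything, so the minimum is 3.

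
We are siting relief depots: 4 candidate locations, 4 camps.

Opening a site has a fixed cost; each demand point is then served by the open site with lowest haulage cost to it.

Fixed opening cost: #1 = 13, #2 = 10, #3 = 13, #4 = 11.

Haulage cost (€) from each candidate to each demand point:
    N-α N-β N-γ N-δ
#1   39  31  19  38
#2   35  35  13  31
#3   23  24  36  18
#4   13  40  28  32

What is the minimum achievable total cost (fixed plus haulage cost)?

Open {#2, #3}: assign each demand point to its cheapest open site.
  N-α→#3 23, N-β→#3 24, N-γ→#2 13, N-δ→#3 18
  haulage cost 78, fixed 23 → total 101.
Compare {#2, #3, #4}: haulage cost 68 + fixed 34 = 102.
Compare {#3, #4}: haulage cost 83 + fixed 24 = 107.
Compare {#1, #3}: haulage cost 84 + fixed 26 = 110.
All other subsets cost ≥ 102. Minimum total cost: 101.

101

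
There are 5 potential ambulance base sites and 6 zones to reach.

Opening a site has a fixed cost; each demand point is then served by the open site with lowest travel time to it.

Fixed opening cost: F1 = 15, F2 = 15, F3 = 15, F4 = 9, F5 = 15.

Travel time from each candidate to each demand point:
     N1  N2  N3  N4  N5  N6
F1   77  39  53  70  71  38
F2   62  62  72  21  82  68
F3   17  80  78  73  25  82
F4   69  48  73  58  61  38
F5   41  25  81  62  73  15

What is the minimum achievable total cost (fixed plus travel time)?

Open {F1, F2, F3, F5}: assign each demand point to its cheapest open site.
  N1→F3 17, N2→F5 25, N3→F1 53, N4→F2 21, N5→F3 25, N6→F5 15
  travel time 156, fixed 60 → total 216.
Compare {F2, F3, F5}: travel time 175 + fixed 45 = 220.
Compare {F1, F2, F3, F4, F5}: travel time 156 + fixed 69 = 225.
Compare {F2, F3, F4, F5}: travel time 175 + fixed 54 = 229.
All other subsets cost ≥ 220. Minimum total cost: 216.

216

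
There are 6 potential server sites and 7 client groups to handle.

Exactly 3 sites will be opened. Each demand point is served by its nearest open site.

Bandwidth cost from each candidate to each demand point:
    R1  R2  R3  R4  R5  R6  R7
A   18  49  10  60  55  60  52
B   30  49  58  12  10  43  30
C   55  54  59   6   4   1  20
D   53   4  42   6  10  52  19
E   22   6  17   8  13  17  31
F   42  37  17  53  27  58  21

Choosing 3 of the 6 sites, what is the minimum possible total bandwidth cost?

Open {A, C, D}.
  R1→A 18, R2→D 4, R3→A 10, R4→C 6, R5→C 4, R6→C 1, R7→D 19  ⇒ total 62.
Compare {A, C, E}: total 65.
Compare {C, D, E}: total 73.
No size-3 selection does better; minimum is 62.

62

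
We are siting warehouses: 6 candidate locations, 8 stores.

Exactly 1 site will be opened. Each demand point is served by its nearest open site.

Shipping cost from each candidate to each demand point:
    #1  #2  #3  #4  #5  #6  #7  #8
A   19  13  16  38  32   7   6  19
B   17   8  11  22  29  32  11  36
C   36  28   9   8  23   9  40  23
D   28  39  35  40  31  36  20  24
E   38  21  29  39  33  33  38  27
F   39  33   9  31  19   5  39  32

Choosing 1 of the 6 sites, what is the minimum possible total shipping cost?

150

Open {A}.
  #1→A 19, #2→A 13, #3→A 16, #4→A 38, #5→A 32, #6→A 7, #7→A 6, #8→A 19  ⇒ total 150.
Compare {B}: total 166.
Compare {C}: total 176.
No size-1 selection does better; minimum is 150.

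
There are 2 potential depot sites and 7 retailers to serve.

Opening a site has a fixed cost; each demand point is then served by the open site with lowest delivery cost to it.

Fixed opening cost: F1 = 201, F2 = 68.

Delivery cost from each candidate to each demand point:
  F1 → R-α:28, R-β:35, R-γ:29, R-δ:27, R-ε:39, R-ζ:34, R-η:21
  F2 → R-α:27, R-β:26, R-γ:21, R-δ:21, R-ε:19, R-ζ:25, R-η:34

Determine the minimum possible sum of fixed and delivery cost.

Open {F2}: assign each demand point to its cheapest open site.
  R-α→F2 27, R-β→F2 26, R-γ→F2 21, R-δ→F2 21, R-ε→F2 19, R-ζ→F2 25, R-η→F2 34
  delivery cost 173, fixed 68 → total 241.
Compare {F1}: delivery cost 213 + fixed 201 = 414.
Compare {F1, F2}: delivery cost 160 + fixed 269 = 429.

241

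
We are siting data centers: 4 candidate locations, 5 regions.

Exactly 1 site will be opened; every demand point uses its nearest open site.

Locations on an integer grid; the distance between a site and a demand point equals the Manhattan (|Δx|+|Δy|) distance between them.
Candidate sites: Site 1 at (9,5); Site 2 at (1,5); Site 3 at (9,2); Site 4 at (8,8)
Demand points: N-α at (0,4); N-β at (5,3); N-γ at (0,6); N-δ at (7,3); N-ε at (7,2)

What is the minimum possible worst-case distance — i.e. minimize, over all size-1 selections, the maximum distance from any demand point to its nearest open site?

Open {Site 2}.
  Farthest demand point is N-ε at distance 9 (to Site 2); all others are ≤ 9.
With {Site 1} the worst case is 10.
With {Site 4} the worst case is 12.
No size-1 selection achieves below 9.

9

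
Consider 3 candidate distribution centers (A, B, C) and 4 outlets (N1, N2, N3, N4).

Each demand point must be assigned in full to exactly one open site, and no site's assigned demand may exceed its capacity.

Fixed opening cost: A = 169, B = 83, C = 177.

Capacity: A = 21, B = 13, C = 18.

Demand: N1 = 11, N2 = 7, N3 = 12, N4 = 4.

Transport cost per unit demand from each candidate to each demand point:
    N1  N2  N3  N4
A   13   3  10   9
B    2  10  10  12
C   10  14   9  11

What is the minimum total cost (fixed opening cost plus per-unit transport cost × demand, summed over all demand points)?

616

Open {A, B, C}; cheapest assignment that respects the capacities:
  A (cap 21, load 11): N2, N4 — cost 7×3 + 4×9 = 57
  B (cap 13, load 11): N1 — cost 11×2 = 22
  C (cap 18, load 12): N3 — cost 12×9 = 108
  Shipping 187, fixed 429 → total 616.
  Any other capacity-feasible assignment to {A, B, C} ships for at least 187.
Compare {A, C}: its best feasible assignment gives total 641.
Every other set of open sites that can feasibly serve all demand totals ≥ 641 even under its best assignment. Minimum: 616.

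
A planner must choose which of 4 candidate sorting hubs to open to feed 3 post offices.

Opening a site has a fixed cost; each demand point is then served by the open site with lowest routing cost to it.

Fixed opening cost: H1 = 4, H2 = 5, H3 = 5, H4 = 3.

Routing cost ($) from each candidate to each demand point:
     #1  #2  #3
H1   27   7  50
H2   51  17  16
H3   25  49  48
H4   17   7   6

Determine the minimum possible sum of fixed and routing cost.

33

Open {H4}: assign each demand point to its cheapest open site.
  #1→H4 17, #2→H4 7, #3→H4 6
  routing cost 30, fixed 3 → total 33.
Compare {H1, H4}: routing cost 30 + fixed 7 = 37.
Compare {H2, H4}: routing cost 30 + fixed 8 = 38.
Compare {H3, H4}: routing cost 30 + fixed 8 = 38.
All other subsets cost ≥ 37. Minimum total cost: 33.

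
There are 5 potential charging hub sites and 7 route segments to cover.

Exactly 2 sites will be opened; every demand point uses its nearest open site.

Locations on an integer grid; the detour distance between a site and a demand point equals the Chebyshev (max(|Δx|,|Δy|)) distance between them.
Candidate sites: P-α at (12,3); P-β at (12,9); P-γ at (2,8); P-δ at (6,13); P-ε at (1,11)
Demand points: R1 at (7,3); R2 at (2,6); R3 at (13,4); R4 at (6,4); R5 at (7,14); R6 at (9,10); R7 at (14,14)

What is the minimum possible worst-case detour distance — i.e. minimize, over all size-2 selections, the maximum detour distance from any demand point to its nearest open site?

5

Open {P-β, P-γ}.
  Farthest demand point is R1 at detour distance 5 (to P-γ); all others are ≤ 5.
With {P-β, P-ε} the worst case is 6.
With {P-β, P-δ} the worst case is 7.
No size-2 selection achieves below 5.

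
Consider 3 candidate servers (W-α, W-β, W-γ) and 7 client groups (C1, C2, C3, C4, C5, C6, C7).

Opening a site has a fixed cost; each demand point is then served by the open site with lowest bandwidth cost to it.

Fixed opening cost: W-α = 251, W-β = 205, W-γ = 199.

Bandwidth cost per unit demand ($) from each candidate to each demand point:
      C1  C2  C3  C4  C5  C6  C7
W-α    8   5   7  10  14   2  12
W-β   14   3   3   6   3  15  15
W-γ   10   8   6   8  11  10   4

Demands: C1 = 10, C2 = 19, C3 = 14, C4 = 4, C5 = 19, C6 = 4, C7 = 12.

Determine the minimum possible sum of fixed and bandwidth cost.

Open {W-β}: assign each demand point to its cheapest open site.
  C1→W-β 10×14=140, C2→W-β 19×3=57, C3→W-β 14×3=42, C4→W-β 4×6=24, C5→W-β 19×3=57, C6→W-β 4×15=60, C7→W-β 12×15=180
  bandwidth cost 560, fixed 205 → total 765.
Compare {W-β, W-γ}: bandwidth cost 368 + fixed 404 = 772.
Compare {W-γ}: bandwidth cost 665 + fixed 199 = 864.
Compare {W-α, W-β}: bandwidth cost 412 + fixed 456 = 868.
All other subsets cost ≥ 772. Minimum total cost: 765.

765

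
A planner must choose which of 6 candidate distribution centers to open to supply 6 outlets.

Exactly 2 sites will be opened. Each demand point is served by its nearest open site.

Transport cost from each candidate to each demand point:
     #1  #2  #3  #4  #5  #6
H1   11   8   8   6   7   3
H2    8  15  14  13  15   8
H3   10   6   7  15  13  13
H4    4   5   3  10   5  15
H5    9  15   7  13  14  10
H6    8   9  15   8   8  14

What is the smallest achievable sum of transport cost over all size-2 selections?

26

Open {H1, H4}.
  #1→H4 4, #2→H4 5, #3→H4 3, #4→H1 6, #5→H4 5, #6→H1 3  ⇒ total 26.
Compare {H2, H4}: total 35.
Compare {H4, H5}: total 37.
No size-2 selection does better; minimum is 26.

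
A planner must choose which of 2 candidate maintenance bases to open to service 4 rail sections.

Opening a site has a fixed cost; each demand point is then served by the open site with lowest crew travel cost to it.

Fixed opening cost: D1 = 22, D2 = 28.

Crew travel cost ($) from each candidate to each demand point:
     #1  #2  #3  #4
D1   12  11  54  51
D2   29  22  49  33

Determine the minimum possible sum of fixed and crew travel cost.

150

Open {D1}: assign each demand point to its cheapest open site.
  #1→D1 12, #2→D1 11, #3→D1 54, #4→D1 51
  crew travel cost 128, fixed 22 → total 150.
Compare {D1, D2}: crew travel cost 105 + fixed 50 = 155.
Compare {D2}: crew travel cost 133 + fixed 28 = 161.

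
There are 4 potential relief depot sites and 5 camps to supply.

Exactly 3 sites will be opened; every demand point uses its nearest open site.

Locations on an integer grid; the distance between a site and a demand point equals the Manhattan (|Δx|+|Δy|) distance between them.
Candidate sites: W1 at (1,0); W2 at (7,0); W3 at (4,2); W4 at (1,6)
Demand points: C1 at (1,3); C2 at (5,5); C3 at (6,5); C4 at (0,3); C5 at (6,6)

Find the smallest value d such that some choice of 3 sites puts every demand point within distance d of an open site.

Open {W1, W3, W4}.
  Farthest demand point is C3 at distance 5 (to W3); all others are ≤ 5.
With {W2, W3, W4} the worst case is 5.
With {W1, W2, W3} the worst case is 6.
No size-3 selection achieves below 5.

5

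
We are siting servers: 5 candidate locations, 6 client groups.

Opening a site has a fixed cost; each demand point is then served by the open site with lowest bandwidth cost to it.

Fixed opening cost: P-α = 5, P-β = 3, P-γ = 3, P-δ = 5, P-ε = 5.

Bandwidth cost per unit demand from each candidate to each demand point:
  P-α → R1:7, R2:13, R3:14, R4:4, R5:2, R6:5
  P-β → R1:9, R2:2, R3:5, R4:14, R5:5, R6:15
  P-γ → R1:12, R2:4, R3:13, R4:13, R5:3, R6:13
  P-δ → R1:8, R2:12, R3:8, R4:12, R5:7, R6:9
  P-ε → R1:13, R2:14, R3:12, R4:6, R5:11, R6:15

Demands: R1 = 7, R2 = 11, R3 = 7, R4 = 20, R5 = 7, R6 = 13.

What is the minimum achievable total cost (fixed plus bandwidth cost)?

273

Open {P-α, P-β}: assign each demand point to its cheapest open site.
  R1→P-α 7×7=49, R2→P-β 11×2=22, R3→P-β 7×5=35, R4→P-α 20×4=80, R5→P-α 7×2=14, R6→P-α 13×5=65
  bandwidth cost 265, fixed 8 → total 273.
Compare {P-α, P-β, P-γ}: bandwidth cost 265 + fixed 11 = 276.
Compare {P-α, P-β, P-δ}: bandwidth cost 265 + fixed 13 = 278.
Compare {P-α, P-β, P-ε}: bandwidth cost 265 + fixed 13 = 278.
All other subsets cost ≥ 276. Minimum total cost: 273.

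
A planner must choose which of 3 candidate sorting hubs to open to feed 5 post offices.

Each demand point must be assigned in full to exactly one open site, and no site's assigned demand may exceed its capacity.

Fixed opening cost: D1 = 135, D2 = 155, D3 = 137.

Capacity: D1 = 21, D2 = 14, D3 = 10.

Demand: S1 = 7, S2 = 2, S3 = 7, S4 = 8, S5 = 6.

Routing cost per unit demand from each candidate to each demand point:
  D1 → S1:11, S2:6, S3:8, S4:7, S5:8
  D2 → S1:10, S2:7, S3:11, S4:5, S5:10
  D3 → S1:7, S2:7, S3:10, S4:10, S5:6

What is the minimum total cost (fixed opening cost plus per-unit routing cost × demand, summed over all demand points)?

495

Open {D1, D3}; cheapest assignment that respects the capacities:
  D1 (cap 21, load 21): S3, S4, S5 — cost 7×8 + 8×7 + 6×8 = 160
  D3 (cap 10, load 9): S1, S2 — cost 7×7 + 2×7 = 63
  Shipping 223, fixed 272 → total 495.
  Any other capacity-feasible assignment to {D1, D3} ships for at least 223.
Compare {D1, D2}: its best feasible assignment gives total 525.
Compare {D1, D2, D3}: its best feasible assignment gives total 632.
Every other set of open sites that can feasibly serve all demand totals ≥ 525 even under its best assignment. Minimum: 495.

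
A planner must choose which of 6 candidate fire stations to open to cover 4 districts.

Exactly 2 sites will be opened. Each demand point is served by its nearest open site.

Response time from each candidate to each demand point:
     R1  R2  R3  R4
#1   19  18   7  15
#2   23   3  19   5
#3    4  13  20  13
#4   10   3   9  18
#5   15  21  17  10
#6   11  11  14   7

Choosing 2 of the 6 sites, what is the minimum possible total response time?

27

Open {#2, #4}.
  R1→#4 10, R2→#2 3, R3→#4 9, R4→#2 5  ⇒ total 27.
Compare {#3, #4}: total 29.
Compare {#4, #6}: total 29.
No size-2 selection does better; minimum is 27.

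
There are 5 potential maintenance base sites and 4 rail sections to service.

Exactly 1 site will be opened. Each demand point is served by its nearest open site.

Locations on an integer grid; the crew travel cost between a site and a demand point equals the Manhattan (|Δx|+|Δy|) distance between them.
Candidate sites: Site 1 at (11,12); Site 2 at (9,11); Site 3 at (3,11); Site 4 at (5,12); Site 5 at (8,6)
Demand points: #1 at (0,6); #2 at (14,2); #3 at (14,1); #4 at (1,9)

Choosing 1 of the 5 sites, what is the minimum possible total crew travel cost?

39

Open {Site 5}.
  #1→Site 5 8, #2→Site 5 10, #3→Site 5 11, #4→Site 5 10  ⇒ total 39.
Compare {Site 2}: total 53.
Compare {Site 3}: total 53.
No size-1 selection does better; minimum is 39.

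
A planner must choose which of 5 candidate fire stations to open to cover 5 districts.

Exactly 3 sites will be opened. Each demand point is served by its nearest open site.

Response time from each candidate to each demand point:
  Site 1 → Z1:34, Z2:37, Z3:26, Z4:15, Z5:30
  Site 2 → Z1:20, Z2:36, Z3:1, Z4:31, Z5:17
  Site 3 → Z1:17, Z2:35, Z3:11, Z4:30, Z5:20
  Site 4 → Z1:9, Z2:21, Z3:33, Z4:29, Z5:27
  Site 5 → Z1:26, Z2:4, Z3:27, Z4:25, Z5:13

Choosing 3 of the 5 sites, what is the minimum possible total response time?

52

Open {Site 2, Site 4, Site 5}.
  Z1→Site 4 9, Z2→Site 5 4, Z3→Site 2 1, Z4→Site 5 25, Z5→Site 5 13  ⇒ total 52.
Compare {Site 1, Site 2, Site 5}: total 53.
Compare {Site 1, Site 3, Site 5}: total 60.
No size-3 selection does better; minimum is 52.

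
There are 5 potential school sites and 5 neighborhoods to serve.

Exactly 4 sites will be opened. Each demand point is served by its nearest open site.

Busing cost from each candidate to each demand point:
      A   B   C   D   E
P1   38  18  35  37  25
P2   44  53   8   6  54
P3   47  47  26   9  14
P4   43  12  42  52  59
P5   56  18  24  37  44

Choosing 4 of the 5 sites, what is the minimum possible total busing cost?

78

Open {P1, P2, P3, P4}.
  A→P1 38, B→P4 12, C→P2 8, D→P2 6, E→P3 14  ⇒ total 78.
Compare {P2, P3, P4, P5}: total 83.
Compare {P1, P2, P3, P5}: total 84.
No size-4 selection does better; minimum is 78.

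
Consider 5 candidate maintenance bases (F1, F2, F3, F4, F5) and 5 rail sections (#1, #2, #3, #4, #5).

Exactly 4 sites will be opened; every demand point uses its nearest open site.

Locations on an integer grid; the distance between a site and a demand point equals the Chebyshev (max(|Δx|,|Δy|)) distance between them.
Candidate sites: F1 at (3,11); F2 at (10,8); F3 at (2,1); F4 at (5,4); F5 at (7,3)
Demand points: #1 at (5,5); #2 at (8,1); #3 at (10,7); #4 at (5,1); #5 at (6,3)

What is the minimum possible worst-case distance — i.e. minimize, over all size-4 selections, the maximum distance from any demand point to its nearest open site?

Open {F1, F2, F3, F5}.
  Farthest demand point is #1 at distance 2 (to F5); all others are ≤ 2.
With {F1, F2, F4, F5} the worst case is 2.
With {F2, F3, F4, F5} the worst case is 2.
No size-4 selection achieves below 2.

2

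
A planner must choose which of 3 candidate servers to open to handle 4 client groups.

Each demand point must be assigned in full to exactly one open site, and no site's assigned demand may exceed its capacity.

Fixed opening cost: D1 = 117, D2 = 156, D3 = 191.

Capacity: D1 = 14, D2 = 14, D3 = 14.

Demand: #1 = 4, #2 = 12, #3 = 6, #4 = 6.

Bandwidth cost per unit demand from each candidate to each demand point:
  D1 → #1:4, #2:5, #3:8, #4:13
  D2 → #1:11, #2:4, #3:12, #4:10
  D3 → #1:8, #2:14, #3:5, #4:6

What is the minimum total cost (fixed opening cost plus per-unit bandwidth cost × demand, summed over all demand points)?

Open {D1, D2, D3}; cheapest assignment that respects the capacities:
  D1 (cap 14, load 4): #1 — cost 4×4 = 16
  D2 (cap 14, load 12): #2 — cost 12×4 = 48
  D3 (cap 14, load 12): #3, #4 — cost 6×5 + 6×6 = 66
  Shipping 130, fixed 464 → total 594.
  Any other capacity-feasible assignment to {D1, D2, D3} ships for at least 130.
Total demand is 28; every other set of sites either has combined capacity below 28 or cannot fit the demands without splitting one across sites, so {D1, D2, D3} is the only feasible choice of open sites. Minimum: 594.

594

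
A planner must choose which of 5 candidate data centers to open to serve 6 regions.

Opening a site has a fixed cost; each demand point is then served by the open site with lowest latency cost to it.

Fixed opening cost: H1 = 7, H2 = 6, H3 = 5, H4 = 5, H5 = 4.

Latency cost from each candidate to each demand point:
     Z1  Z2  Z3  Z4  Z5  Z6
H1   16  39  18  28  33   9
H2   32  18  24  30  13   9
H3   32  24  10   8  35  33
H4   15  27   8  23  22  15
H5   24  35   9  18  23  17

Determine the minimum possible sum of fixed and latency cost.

Open {H2, H3, H4}: assign each demand point to its cheapest open site.
  Z1→H4 15, Z2→H2 18, Z3→H4 8, Z4→H3 8, Z5→H2 13, Z6→H2 9
  latency cost 71, fixed 16 → total 87.
Compare {H2, H3, H4, H5}: latency cost 71 + fixed 20 = 91.
Compare {H1, H2, H3}: latency cost 74 + fixed 18 = 92.
Compare {H1, H2, H3, H4}: latency cost 71 + fixed 23 = 94.
All other subsets cost ≥ 91. Minimum total cost: 87.

87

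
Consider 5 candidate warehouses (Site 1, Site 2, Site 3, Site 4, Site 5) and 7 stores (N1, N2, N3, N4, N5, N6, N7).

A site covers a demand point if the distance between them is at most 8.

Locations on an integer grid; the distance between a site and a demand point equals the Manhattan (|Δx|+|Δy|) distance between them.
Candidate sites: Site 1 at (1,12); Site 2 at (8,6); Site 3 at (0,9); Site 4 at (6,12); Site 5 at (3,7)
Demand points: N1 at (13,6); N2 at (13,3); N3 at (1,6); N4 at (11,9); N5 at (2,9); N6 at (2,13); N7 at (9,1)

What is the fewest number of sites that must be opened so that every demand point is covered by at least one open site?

Coverage sets (demand points within 8 of each site):
  Site 1: {N3, N5, N6}
  Site 2: {N1, N2, N3, N4, N7}
  Site 3: {N3, N5, N6}
  Site 4: {N4, N5, N6}
  Site 5: {N3, N5, N6}
No single site covers all 7 demand points.
But {Site 1, Site 2} covers everything, so the minimum is 2.

2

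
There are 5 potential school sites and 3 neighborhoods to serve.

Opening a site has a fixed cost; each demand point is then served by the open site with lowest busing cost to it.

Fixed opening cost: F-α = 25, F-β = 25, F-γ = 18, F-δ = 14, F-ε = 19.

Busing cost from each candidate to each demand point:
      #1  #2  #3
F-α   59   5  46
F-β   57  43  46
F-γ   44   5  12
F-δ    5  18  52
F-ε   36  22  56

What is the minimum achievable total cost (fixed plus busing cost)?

Open {F-γ, F-δ}: assign each demand point to its cheapest open site.
  #1→F-δ 5, #2→F-γ 5, #3→F-γ 12
  busing cost 22, fixed 32 → total 54.
Compare {F-γ, F-δ, F-ε}: busing cost 22 + fixed 51 = 73.
Compare {F-γ}: busing cost 61 + fixed 18 = 79.
Compare {F-α, F-γ, F-δ}: busing cost 22 + fixed 57 = 79.
All other subsets cost ≥ 73. Minimum total cost: 54.

54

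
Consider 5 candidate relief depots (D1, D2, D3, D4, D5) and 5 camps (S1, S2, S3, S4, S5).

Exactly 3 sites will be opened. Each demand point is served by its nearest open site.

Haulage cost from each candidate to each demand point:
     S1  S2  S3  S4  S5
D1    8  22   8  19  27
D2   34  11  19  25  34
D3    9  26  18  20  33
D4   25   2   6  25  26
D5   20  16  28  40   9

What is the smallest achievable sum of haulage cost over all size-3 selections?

Open {D1, D4, D5}.
  S1→D1 8, S2→D4 2, S3→D4 6, S4→D1 19, S5→D5 9  ⇒ total 44.
Compare {D3, D4, D5}: total 46.
Compare {D1, D2, D5}: total 55.
No size-3 selection does better; minimum is 44.

44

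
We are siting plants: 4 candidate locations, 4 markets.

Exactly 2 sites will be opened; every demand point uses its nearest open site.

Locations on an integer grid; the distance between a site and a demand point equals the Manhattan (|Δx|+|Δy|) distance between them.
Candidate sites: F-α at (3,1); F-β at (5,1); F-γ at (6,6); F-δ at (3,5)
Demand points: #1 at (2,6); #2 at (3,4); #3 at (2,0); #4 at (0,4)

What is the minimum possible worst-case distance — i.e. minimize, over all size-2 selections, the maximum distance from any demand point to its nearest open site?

4

Open {F-α, F-δ}.
  Farthest demand point is #4 at distance 4 (to F-δ); all others are ≤ 4.
With {F-β, F-δ} the worst case is 4.
With {F-α, F-β} the worst case is 6.
No size-2 selection achieves below 4.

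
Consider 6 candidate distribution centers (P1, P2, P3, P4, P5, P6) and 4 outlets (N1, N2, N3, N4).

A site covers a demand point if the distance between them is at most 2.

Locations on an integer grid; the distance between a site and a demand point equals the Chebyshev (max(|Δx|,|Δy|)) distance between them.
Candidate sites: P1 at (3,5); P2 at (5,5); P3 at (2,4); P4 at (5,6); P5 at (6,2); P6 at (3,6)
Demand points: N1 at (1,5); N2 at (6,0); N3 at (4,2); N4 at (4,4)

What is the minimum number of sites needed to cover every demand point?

Coverage sets (demand points within 2 of each site):
  P1: {N1, N4}
  P2: {N4}
  P3: {N1, N3, N4}
  P4: {N4}
  P5: {N2, N3, N4}
  P6: {N1, N4}
No single site covers all 4 demand points.
But {P1, P5} covers everything, so the minimum is 2.

2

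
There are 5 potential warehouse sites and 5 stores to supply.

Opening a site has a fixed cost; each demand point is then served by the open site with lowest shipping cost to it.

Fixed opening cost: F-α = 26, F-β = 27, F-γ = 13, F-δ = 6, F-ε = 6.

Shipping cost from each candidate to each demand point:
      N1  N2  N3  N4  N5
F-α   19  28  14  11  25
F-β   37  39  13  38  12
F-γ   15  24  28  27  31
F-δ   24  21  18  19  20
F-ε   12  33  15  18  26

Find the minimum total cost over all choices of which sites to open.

98

Open {F-δ, F-ε}: assign each demand point to its cheapest open site.
  N1→F-ε 12, N2→F-δ 21, N3→F-ε 15, N4→F-ε 18, N5→F-δ 20
  shipping cost 86, fixed 12 → total 98.
Compare {F-δ}: shipping cost 102 + fixed 6 = 108.
Compare {F-ε}: shipping cost 104 + fixed 6 = 110.
Compare {F-γ, F-δ, F-ε}: shipping cost 86 + fixed 25 = 111.
All other subsets cost ≥ 108. Minimum total cost: 98.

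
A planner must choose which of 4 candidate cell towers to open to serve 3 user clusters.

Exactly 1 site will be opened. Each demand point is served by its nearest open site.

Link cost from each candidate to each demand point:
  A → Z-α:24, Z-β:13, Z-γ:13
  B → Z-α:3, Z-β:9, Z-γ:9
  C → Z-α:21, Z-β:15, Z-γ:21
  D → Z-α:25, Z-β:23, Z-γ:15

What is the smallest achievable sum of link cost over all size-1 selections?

Open {B}.
  Z-α→B 3, Z-β→B 9, Z-γ→B 9  ⇒ total 21.
Compare {A}: total 50.
Compare {C}: total 57.
No size-1 selection does better; minimum is 21.

21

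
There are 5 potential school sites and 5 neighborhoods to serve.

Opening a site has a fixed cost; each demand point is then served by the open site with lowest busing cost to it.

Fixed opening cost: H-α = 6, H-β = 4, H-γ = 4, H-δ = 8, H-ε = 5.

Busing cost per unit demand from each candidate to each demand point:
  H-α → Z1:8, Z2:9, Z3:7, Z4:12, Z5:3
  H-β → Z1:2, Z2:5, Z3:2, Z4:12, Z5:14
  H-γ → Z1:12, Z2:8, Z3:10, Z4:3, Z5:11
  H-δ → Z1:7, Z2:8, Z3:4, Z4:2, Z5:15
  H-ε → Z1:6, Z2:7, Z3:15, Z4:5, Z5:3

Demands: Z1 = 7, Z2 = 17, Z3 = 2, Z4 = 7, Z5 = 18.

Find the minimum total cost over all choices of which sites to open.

Open {H-β, H-δ, H-ε}: assign each demand point to its cheapest open site.
  Z1→H-β 7×2=14, Z2→H-β 17×5=85, Z3→H-β 2×2=4, Z4→H-δ 7×2=14, Z5→H-ε 18×3=54
  busing cost 171, fixed 17 → total 188.
Compare {H-α, H-β, H-δ}: busing cost 171 + fixed 18 = 189.
Compare {H-β, H-γ, H-ε}: busing cost 178 + fixed 13 = 191.
Compare {H-α, H-β, H-γ}: busing cost 178 + fixed 14 = 192.
All other subsets cost ≥ 189. Minimum total cost: 188.

188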